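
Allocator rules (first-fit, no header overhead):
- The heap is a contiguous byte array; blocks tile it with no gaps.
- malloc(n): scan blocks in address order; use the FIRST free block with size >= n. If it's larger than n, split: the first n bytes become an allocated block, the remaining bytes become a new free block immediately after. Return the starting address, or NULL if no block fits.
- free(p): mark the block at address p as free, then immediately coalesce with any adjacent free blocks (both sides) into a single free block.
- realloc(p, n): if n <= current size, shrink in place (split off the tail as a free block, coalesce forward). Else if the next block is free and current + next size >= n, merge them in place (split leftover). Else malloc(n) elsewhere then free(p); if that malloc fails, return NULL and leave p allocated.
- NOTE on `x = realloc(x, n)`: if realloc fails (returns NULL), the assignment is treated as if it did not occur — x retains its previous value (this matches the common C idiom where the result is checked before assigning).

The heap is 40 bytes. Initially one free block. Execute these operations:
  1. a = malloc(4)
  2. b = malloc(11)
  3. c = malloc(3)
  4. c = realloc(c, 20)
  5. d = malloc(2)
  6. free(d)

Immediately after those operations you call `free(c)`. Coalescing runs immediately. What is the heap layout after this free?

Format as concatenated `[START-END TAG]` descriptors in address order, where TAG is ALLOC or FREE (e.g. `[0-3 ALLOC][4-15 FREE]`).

Answer: [0-3 ALLOC][4-14 ALLOC][15-39 FREE]

Derivation:
Op 1: a = malloc(4) -> a = 0; heap: [0-3 ALLOC][4-39 FREE]
Op 2: b = malloc(11) -> b = 4; heap: [0-3 ALLOC][4-14 ALLOC][15-39 FREE]
Op 3: c = malloc(3) -> c = 15; heap: [0-3 ALLOC][4-14 ALLOC][15-17 ALLOC][18-39 FREE]
Op 4: c = realloc(c, 20) -> c = 15; heap: [0-3 ALLOC][4-14 ALLOC][15-34 ALLOC][35-39 FREE]
Op 5: d = malloc(2) -> d = 35; heap: [0-3 ALLOC][4-14 ALLOC][15-34 ALLOC][35-36 ALLOC][37-39 FREE]
Op 6: free(d) -> (freed d); heap: [0-3 ALLOC][4-14 ALLOC][15-34 ALLOC][35-39 FREE]
free(c): c = 15 -> block [15-34 ALLOC]; mark free, coalesce with adjacent free neighbors -> [0-3 ALLOC][4-14 ALLOC][15-39 FREE]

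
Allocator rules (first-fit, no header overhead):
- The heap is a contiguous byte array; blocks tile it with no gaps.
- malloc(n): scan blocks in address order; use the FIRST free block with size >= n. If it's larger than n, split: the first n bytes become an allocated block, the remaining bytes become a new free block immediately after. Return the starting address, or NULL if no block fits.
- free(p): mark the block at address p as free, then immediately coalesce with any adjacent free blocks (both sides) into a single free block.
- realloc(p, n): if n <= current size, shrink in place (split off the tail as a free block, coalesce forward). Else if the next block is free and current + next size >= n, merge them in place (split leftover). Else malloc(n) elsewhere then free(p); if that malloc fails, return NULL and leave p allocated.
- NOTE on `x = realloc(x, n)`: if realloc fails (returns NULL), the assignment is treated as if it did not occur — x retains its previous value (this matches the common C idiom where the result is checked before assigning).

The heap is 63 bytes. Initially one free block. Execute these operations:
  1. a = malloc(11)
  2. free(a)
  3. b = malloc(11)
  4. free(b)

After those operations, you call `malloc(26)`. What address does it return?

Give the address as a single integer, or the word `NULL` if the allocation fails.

Op 1: a = malloc(11) -> a = 0; heap: [0-10 ALLOC][11-62 FREE]
Op 2: free(a) -> (freed a); heap: [0-62 FREE]
Op 3: b = malloc(11) -> b = 0; heap: [0-10 ALLOC][11-62 FREE]
Op 4: free(b) -> (freed b); heap: [0-62 FREE]
malloc(26): first-fit scan over [0-62 FREE] -> 0

Answer: 0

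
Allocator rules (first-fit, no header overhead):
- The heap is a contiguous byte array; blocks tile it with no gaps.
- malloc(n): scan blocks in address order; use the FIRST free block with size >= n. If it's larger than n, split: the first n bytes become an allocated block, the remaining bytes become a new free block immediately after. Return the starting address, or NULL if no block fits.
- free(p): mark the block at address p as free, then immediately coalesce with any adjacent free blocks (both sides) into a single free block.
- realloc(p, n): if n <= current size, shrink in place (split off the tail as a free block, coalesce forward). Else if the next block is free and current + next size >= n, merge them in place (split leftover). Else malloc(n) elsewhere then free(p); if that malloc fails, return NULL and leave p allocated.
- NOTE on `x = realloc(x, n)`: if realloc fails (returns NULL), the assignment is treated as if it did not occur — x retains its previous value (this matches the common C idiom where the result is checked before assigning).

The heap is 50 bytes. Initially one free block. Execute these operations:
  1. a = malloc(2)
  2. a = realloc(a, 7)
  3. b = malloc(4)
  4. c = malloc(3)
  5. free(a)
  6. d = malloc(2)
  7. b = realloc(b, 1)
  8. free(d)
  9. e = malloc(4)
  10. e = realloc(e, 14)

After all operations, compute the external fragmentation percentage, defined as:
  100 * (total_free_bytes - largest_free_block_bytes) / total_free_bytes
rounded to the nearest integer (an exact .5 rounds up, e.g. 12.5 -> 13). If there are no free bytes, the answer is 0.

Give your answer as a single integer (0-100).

Answer: 31

Derivation:
Op 1: a = malloc(2) -> a = 0; heap: [0-1 ALLOC][2-49 FREE]
Op 2: a = realloc(a, 7) -> a = 0; heap: [0-6 ALLOC][7-49 FREE]
Op 3: b = malloc(4) -> b = 7; heap: [0-6 ALLOC][7-10 ALLOC][11-49 FREE]
Op 4: c = malloc(3) -> c = 11; heap: [0-6 ALLOC][7-10 ALLOC][11-13 ALLOC][14-49 FREE]
Op 5: free(a) -> (freed a); heap: [0-6 FREE][7-10 ALLOC][11-13 ALLOC][14-49 FREE]
Op 6: d = malloc(2) -> d = 0; heap: [0-1 ALLOC][2-6 FREE][7-10 ALLOC][11-13 ALLOC][14-49 FREE]
Op 7: b = realloc(b, 1) -> b = 7; heap: [0-1 ALLOC][2-6 FREE][7-7 ALLOC][8-10 FREE][11-13 ALLOC][14-49 FREE]
Op 8: free(d) -> (freed d); heap: [0-6 FREE][7-7 ALLOC][8-10 FREE][11-13 ALLOC][14-49 FREE]
Op 9: e = malloc(4) -> e = 0; heap: [0-3 ALLOC][4-6 FREE][7-7 ALLOC][8-10 FREE][11-13 ALLOC][14-49 FREE]
Op 10: e = realloc(e, 14) -> e = 14; heap: [0-6 FREE][7-7 ALLOC][8-10 FREE][11-13 ALLOC][14-27 ALLOC][28-49 FREE]
Free blocks: [7 3 22] total_free=32 largest=22 -> 100*(32-22)/32 = 1000/32 = 31.25 -> rounds to 31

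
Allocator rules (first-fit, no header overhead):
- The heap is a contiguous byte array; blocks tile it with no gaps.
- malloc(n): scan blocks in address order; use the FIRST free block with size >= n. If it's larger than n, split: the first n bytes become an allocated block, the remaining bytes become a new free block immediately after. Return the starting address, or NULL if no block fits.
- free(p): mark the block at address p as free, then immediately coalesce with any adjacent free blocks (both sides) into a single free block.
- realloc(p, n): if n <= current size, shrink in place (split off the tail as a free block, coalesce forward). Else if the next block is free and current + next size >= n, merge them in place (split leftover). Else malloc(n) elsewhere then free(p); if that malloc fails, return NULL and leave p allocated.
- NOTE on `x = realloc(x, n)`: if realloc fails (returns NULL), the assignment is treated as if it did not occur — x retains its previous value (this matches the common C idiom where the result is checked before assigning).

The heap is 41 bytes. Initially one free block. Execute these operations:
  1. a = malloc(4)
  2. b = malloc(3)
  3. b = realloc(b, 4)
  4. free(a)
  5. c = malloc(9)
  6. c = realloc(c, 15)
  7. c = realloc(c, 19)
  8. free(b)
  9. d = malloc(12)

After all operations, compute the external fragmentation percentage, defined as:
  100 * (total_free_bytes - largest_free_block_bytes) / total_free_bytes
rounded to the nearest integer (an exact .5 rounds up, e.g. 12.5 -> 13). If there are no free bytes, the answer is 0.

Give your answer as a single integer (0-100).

Op 1: a = malloc(4) -> a = 0; heap: [0-3 ALLOC][4-40 FREE]
Op 2: b = malloc(3) -> b = 4; heap: [0-3 ALLOC][4-6 ALLOC][7-40 FREE]
Op 3: b = realloc(b, 4) -> b = 4; heap: [0-3 ALLOC][4-7 ALLOC][8-40 FREE]
Op 4: free(a) -> (freed a); heap: [0-3 FREE][4-7 ALLOC][8-40 FREE]
Op 5: c = malloc(9) -> c = 8; heap: [0-3 FREE][4-7 ALLOC][8-16 ALLOC][17-40 FREE]
Op 6: c = realloc(c, 15) -> c = 8; heap: [0-3 FREE][4-7 ALLOC][8-22 ALLOC][23-40 FREE]
Op 7: c = realloc(c, 19) -> c = 8; heap: [0-3 FREE][4-7 ALLOC][8-26 ALLOC][27-40 FREE]
Op 8: free(b) -> (freed b); heap: [0-7 FREE][8-26 ALLOC][27-40 FREE]
Op 9: d = malloc(12) -> d = 27; heap: [0-7 FREE][8-26 ALLOC][27-38 ALLOC][39-40 FREE]
Free blocks: [8 2] total_free=10 largest=8 -> 100*(10-8)/10 = 200/10 = 20

Answer: 20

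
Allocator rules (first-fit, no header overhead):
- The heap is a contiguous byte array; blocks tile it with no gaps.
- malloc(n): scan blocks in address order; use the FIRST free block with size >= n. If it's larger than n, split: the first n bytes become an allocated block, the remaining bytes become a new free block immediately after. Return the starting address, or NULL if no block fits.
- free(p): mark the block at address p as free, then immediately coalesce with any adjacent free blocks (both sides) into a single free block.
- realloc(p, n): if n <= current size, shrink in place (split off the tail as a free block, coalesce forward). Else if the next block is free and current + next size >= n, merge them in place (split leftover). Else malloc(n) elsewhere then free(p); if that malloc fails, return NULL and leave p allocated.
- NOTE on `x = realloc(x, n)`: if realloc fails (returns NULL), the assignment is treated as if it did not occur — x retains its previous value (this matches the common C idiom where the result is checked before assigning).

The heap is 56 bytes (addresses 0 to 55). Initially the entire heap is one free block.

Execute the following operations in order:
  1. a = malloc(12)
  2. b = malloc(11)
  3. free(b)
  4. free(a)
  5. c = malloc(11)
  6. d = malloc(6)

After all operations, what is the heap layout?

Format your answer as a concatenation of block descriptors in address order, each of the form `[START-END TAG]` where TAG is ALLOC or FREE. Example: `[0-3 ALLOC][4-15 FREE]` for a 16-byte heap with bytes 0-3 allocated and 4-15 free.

Answer: [0-10 ALLOC][11-16 ALLOC][17-55 FREE]

Derivation:
Op 1: a = malloc(12) -> a = 0; heap: [0-11 ALLOC][12-55 FREE]
Op 2: b = malloc(11) -> b = 12; heap: [0-11 ALLOC][12-22 ALLOC][23-55 FREE]
Op 3: free(b) -> (freed b); heap: [0-11 ALLOC][12-55 FREE]
Op 4: free(a) -> (freed a); heap: [0-55 FREE]
Op 5: c = malloc(11) -> c = 0; heap: [0-10 ALLOC][11-55 FREE]
Op 6: d = malloc(6) -> d = 11; heap: [0-10 ALLOC][11-16 ALLOC][17-55 FREE]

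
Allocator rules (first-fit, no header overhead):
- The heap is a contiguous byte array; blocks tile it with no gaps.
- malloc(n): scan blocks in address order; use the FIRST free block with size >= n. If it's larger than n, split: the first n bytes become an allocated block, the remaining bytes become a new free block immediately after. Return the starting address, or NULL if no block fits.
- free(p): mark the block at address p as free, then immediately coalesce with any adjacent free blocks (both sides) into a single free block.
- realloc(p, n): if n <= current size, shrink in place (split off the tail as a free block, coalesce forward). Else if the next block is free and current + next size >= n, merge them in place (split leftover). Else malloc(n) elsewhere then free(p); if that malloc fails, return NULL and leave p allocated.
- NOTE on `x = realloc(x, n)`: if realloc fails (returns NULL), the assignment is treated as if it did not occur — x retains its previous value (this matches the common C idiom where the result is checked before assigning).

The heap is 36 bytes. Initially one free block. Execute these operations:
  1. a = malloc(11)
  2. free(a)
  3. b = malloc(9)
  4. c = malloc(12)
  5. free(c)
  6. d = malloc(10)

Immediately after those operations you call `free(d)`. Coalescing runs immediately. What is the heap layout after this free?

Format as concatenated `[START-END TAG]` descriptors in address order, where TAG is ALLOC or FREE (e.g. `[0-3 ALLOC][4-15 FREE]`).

Op 1: a = malloc(11) -> a = 0; heap: [0-10 ALLOC][11-35 FREE]
Op 2: free(a) -> (freed a); heap: [0-35 FREE]
Op 3: b = malloc(9) -> b = 0; heap: [0-8 ALLOC][9-35 FREE]
Op 4: c = malloc(12) -> c = 9; heap: [0-8 ALLOC][9-20 ALLOC][21-35 FREE]
Op 5: free(c) -> (freed c); heap: [0-8 ALLOC][9-35 FREE]
Op 6: d = malloc(10) -> d = 9; heap: [0-8 ALLOC][9-18 ALLOC][19-35 FREE]
free(d): d = 9 -> block [9-18 ALLOC]; mark free, coalesce with adjacent free neighbors -> [0-8 ALLOC][9-35 FREE]

Answer: [0-8 ALLOC][9-35 FREE]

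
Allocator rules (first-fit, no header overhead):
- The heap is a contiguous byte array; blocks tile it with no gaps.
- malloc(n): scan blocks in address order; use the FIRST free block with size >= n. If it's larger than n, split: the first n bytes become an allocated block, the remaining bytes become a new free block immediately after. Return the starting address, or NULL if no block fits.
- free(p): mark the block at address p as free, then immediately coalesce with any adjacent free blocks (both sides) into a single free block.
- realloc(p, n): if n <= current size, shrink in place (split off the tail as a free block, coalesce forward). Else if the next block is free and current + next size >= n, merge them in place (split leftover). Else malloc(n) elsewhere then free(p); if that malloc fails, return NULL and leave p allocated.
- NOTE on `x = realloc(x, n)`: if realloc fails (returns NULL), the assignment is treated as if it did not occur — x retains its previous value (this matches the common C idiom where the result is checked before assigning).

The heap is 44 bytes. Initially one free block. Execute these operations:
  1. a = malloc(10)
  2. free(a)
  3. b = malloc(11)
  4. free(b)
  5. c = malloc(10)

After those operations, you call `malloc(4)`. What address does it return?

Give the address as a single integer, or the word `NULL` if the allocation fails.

Answer: 10

Derivation:
Op 1: a = malloc(10) -> a = 0; heap: [0-9 ALLOC][10-43 FREE]
Op 2: free(a) -> (freed a); heap: [0-43 FREE]
Op 3: b = malloc(11) -> b = 0; heap: [0-10 ALLOC][11-43 FREE]
Op 4: free(b) -> (freed b); heap: [0-43 FREE]
Op 5: c = malloc(10) -> c = 0; heap: [0-9 ALLOC][10-43 FREE]
malloc(4): first-fit scan over [0-9 ALLOC][10-43 FREE] -> 10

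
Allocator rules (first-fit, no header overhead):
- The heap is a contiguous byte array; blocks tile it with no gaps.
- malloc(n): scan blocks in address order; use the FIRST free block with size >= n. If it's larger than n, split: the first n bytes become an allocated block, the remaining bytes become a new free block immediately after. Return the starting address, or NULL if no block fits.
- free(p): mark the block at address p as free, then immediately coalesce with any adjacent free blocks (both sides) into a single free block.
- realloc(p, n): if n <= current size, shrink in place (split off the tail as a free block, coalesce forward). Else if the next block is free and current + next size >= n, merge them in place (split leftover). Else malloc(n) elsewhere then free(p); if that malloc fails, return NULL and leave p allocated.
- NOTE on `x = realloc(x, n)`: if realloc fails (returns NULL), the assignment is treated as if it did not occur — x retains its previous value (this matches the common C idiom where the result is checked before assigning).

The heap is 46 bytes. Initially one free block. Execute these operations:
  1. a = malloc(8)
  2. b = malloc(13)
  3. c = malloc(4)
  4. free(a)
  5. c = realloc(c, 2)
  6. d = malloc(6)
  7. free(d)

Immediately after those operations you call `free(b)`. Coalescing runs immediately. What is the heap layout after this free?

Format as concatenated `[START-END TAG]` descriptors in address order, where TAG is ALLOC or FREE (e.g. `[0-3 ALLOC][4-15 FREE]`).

Answer: [0-20 FREE][21-22 ALLOC][23-45 FREE]

Derivation:
Op 1: a = malloc(8) -> a = 0; heap: [0-7 ALLOC][8-45 FREE]
Op 2: b = malloc(13) -> b = 8; heap: [0-7 ALLOC][8-20 ALLOC][21-45 FREE]
Op 3: c = malloc(4) -> c = 21; heap: [0-7 ALLOC][8-20 ALLOC][21-24 ALLOC][25-45 FREE]
Op 4: free(a) -> (freed a); heap: [0-7 FREE][8-20 ALLOC][21-24 ALLOC][25-45 FREE]
Op 5: c = realloc(c, 2) -> c = 21; heap: [0-7 FREE][8-20 ALLOC][21-22 ALLOC][23-45 FREE]
Op 6: d = malloc(6) -> d = 0; heap: [0-5 ALLOC][6-7 FREE][8-20 ALLOC][21-22 ALLOC][23-45 FREE]
Op 7: free(d) -> (freed d); heap: [0-7 FREE][8-20 ALLOC][21-22 ALLOC][23-45 FREE]
free(b): b = 8 -> block [8-20 ALLOC]; mark free, coalesce with adjacent free neighbors -> [0-20 FREE][21-22 ALLOC][23-45 FREE]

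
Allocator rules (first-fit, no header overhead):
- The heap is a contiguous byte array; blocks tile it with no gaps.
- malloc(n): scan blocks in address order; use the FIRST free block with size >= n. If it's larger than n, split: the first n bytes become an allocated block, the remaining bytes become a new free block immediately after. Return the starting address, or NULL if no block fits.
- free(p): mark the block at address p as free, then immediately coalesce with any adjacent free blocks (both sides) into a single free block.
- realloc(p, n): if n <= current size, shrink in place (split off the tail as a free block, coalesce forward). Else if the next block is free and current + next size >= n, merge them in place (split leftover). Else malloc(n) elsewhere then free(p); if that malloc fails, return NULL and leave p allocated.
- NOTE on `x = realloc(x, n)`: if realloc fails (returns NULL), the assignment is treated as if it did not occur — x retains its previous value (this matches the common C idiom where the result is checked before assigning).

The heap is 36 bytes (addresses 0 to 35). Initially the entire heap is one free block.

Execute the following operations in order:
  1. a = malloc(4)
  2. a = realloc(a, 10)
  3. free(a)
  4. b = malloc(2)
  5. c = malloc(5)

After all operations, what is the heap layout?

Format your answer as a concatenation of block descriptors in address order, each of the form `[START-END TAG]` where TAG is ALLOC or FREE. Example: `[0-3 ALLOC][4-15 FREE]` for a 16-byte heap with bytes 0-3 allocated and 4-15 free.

Answer: [0-1 ALLOC][2-6 ALLOC][7-35 FREE]

Derivation:
Op 1: a = malloc(4) -> a = 0; heap: [0-3 ALLOC][4-35 FREE]
Op 2: a = realloc(a, 10) -> a = 0; heap: [0-9 ALLOC][10-35 FREE]
Op 3: free(a) -> (freed a); heap: [0-35 FREE]
Op 4: b = malloc(2) -> b = 0; heap: [0-1 ALLOC][2-35 FREE]
Op 5: c = malloc(5) -> c = 2; heap: [0-1 ALLOC][2-6 ALLOC][7-35 FREE]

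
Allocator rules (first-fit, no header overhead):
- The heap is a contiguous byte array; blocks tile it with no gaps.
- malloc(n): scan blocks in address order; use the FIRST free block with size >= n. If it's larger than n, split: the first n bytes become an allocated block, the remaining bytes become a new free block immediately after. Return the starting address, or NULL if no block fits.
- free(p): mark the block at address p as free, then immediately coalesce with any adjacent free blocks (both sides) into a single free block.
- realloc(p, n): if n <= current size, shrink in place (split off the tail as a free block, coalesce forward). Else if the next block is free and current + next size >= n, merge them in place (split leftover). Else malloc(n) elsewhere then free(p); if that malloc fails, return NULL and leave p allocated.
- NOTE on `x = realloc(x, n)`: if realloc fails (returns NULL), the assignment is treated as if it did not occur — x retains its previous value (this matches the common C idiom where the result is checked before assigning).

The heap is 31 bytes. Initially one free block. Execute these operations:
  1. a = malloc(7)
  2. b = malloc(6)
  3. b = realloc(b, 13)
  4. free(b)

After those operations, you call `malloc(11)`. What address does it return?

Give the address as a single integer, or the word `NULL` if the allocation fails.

Op 1: a = malloc(7) -> a = 0; heap: [0-6 ALLOC][7-30 FREE]
Op 2: b = malloc(6) -> b = 7; heap: [0-6 ALLOC][7-12 ALLOC][13-30 FREE]
Op 3: b = realloc(b, 13) -> b = 7; heap: [0-6 ALLOC][7-19 ALLOC][20-30 FREE]
Op 4: free(b) -> (freed b); heap: [0-6 ALLOC][7-30 FREE]
malloc(11): first-fit scan over [0-6 ALLOC][7-30 FREE] -> 7

Answer: 7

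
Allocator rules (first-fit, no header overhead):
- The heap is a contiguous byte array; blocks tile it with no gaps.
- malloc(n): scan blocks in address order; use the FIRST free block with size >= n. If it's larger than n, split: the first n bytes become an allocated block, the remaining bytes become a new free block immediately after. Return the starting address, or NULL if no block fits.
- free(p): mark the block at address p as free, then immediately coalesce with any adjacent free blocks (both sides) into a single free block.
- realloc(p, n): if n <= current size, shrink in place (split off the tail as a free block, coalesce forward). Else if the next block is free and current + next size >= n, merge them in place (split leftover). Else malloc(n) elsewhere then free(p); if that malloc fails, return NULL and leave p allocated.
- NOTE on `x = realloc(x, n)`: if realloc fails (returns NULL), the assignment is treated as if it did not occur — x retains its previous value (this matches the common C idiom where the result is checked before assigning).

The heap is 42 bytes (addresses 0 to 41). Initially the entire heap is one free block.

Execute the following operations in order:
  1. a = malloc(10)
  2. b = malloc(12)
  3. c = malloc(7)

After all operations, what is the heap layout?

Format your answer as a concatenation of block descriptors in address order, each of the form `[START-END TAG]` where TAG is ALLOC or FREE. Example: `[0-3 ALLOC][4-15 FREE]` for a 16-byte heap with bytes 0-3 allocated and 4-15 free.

Op 1: a = malloc(10) -> a = 0; heap: [0-9 ALLOC][10-41 FREE]
Op 2: b = malloc(12) -> b = 10; heap: [0-9 ALLOC][10-21 ALLOC][22-41 FREE]
Op 3: c = malloc(7) -> c = 22; heap: [0-9 ALLOC][10-21 ALLOC][22-28 ALLOC][29-41 FREE]

Answer: [0-9 ALLOC][10-21 ALLOC][22-28 ALLOC][29-41 FREE]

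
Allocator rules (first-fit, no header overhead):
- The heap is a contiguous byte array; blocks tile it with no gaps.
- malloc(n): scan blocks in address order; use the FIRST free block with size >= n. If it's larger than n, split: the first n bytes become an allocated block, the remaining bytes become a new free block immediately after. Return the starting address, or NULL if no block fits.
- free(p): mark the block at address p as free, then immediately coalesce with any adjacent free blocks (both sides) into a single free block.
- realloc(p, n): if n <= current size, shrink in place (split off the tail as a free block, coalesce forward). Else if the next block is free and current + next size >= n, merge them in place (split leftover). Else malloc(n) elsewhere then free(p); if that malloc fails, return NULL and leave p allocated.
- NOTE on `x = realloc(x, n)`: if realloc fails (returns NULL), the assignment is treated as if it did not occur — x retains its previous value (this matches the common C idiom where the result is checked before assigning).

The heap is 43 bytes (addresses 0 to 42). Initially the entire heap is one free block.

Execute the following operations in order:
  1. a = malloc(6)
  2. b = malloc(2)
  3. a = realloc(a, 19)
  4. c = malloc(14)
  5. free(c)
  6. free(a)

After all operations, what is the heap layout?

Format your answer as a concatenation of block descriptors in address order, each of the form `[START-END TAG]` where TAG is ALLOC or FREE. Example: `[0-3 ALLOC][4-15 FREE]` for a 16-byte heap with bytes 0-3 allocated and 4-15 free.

Answer: [0-5 FREE][6-7 ALLOC][8-42 FREE]

Derivation:
Op 1: a = malloc(6) -> a = 0; heap: [0-5 ALLOC][6-42 FREE]
Op 2: b = malloc(2) -> b = 6; heap: [0-5 ALLOC][6-7 ALLOC][8-42 FREE]
Op 3: a = realloc(a, 19) -> a = 8; heap: [0-5 FREE][6-7 ALLOC][8-26 ALLOC][27-42 FREE]
Op 4: c = malloc(14) -> c = 27; heap: [0-5 FREE][6-7 ALLOC][8-26 ALLOC][27-40 ALLOC][41-42 FREE]
Op 5: free(c) -> (freed c); heap: [0-5 FREE][6-7 ALLOC][8-26 ALLOC][27-42 FREE]
Op 6: free(a) -> (freed a); heap: [0-5 FREE][6-7 ALLOC][8-42 FREE]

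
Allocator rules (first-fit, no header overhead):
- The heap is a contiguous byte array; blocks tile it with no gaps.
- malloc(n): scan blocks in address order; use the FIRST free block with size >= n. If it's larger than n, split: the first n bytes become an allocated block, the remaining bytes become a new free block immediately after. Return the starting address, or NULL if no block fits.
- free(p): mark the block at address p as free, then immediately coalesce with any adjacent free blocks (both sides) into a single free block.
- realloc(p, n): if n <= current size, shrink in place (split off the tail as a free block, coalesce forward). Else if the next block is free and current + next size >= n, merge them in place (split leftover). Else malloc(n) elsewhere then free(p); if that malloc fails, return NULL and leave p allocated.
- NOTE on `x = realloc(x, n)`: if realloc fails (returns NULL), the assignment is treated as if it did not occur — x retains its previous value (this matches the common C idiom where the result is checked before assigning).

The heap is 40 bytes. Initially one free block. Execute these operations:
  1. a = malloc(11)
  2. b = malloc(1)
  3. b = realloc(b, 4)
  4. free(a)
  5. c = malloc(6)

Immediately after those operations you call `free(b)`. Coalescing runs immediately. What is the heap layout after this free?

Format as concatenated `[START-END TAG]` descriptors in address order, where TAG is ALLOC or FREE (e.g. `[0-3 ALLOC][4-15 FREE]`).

Answer: [0-5 ALLOC][6-39 FREE]

Derivation:
Op 1: a = malloc(11) -> a = 0; heap: [0-10 ALLOC][11-39 FREE]
Op 2: b = malloc(1) -> b = 11; heap: [0-10 ALLOC][11-11 ALLOC][12-39 FREE]
Op 3: b = realloc(b, 4) -> b = 11; heap: [0-10 ALLOC][11-14 ALLOC][15-39 FREE]
Op 4: free(a) -> (freed a); heap: [0-10 FREE][11-14 ALLOC][15-39 FREE]
Op 5: c = malloc(6) -> c = 0; heap: [0-5 ALLOC][6-10 FREE][11-14 ALLOC][15-39 FREE]
free(b): b = 11 -> block [11-14 ALLOC]; mark free, coalesce with adjacent free neighbors -> [0-5 ALLOC][6-39 FREE]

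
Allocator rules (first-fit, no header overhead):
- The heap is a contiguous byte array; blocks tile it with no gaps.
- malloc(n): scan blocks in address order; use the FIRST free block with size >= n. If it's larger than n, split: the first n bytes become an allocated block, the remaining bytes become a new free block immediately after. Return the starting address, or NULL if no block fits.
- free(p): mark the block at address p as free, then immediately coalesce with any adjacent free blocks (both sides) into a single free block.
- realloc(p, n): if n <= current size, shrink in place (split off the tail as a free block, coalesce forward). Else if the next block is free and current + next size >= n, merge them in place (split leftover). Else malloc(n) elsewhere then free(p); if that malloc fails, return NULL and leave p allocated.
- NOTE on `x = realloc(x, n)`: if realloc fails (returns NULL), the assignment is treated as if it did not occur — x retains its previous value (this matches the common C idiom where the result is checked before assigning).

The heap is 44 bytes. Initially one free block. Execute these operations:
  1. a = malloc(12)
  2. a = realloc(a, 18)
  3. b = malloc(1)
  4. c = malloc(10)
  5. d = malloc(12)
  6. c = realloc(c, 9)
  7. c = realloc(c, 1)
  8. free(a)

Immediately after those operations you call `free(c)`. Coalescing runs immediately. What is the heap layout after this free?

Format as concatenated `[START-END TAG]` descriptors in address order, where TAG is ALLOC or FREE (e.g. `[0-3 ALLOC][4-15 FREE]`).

Answer: [0-17 FREE][18-18 ALLOC][19-28 FREE][29-40 ALLOC][41-43 FREE]

Derivation:
Op 1: a = malloc(12) -> a = 0; heap: [0-11 ALLOC][12-43 FREE]
Op 2: a = realloc(a, 18) -> a = 0; heap: [0-17 ALLOC][18-43 FREE]
Op 3: b = malloc(1) -> b = 18; heap: [0-17 ALLOC][18-18 ALLOC][19-43 FREE]
Op 4: c = malloc(10) -> c = 19; heap: [0-17 ALLOC][18-18 ALLOC][19-28 ALLOC][29-43 FREE]
Op 5: d = malloc(12) -> d = 29; heap: [0-17 ALLOC][18-18 ALLOC][19-28 ALLOC][29-40 ALLOC][41-43 FREE]
Op 6: c = realloc(c, 9) -> c = 19; heap: [0-17 ALLOC][18-18 ALLOC][19-27 ALLOC][28-28 FREE][29-40 ALLOC][41-43 FREE]
Op 7: c = realloc(c, 1) -> c = 19; heap: [0-17 ALLOC][18-18 ALLOC][19-19 ALLOC][20-28 FREE][29-40 ALLOC][41-43 FREE]
Op 8: free(a) -> (freed a); heap: [0-17 FREE][18-18 ALLOC][19-19 ALLOC][20-28 FREE][29-40 ALLOC][41-43 FREE]
free(c): c = 19 -> block [19-19 ALLOC]; mark free, coalesce with adjacent free neighbors -> [0-17 FREE][18-18 ALLOC][19-28 FREE][29-40 ALLOC][41-43 FREE]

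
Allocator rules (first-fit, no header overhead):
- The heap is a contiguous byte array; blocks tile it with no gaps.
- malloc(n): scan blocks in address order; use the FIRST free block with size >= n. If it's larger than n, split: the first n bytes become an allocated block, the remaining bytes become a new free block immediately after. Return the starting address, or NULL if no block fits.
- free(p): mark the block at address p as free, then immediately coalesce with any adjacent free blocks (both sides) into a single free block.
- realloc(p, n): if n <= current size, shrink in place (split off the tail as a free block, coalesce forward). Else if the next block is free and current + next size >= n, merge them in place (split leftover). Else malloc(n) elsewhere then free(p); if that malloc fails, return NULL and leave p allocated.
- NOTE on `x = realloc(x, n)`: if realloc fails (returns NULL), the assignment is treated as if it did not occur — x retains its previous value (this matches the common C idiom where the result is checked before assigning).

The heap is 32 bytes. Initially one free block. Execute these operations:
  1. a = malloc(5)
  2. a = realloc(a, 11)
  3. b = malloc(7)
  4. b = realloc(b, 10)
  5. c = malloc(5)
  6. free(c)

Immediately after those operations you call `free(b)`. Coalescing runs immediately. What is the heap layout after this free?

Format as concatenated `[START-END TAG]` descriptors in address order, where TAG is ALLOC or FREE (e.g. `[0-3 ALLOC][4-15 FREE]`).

Answer: [0-10 ALLOC][11-31 FREE]

Derivation:
Op 1: a = malloc(5) -> a = 0; heap: [0-4 ALLOC][5-31 FREE]
Op 2: a = realloc(a, 11) -> a = 0; heap: [0-10 ALLOC][11-31 FREE]
Op 3: b = malloc(7) -> b = 11; heap: [0-10 ALLOC][11-17 ALLOC][18-31 FREE]
Op 4: b = realloc(b, 10) -> b = 11; heap: [0-10 ALLOC][11-20 ALLOC][21-31 FREE]
Op 5: c = malloc(5) -> c = 21; heap: [0-10 ALLOC][11-20 ALLOC][21-25 ALLOC][26-31 FREE]
Op 6: free(c) -> (freed c); heap: [0-10 ALLOC][11-20 ALLOC][21-31 FREE]
free(b): b = 11 -> block [11-20 ALLOC]; mark free, coalesce with adjacent free neighbors -> [0-10 ALLOC][11-31 FREE]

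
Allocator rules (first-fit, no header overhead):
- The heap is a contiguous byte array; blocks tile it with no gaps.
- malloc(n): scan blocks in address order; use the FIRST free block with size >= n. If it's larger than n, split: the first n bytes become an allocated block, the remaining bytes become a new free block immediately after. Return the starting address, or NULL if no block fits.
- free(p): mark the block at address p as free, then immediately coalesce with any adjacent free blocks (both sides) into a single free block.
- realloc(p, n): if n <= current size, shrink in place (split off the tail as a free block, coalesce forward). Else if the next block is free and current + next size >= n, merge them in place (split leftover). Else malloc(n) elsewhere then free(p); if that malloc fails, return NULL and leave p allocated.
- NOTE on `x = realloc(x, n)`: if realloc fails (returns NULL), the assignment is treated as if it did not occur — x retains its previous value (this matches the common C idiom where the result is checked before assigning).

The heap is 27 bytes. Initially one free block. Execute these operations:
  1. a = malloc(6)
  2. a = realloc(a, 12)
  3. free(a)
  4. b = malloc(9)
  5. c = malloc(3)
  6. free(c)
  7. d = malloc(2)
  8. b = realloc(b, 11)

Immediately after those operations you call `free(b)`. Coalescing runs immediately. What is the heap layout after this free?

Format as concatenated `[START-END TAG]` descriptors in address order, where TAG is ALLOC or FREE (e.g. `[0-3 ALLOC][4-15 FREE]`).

Answer: [0-8 FREE][9-10 ALLOC][11-26 FREE]

Derivation:
Op 1: a = malloc(6) -> a = 0; heap: [0-5 ALLOC][6-26 FREE]
Op 2: a = realloc(a, 12) -> a = 0; heap: [0-11 ALLOC][12-26 FREE]
Op 3: free(a) -> (freed a); heap: [0-26 FREE]
Op 4: b = malloc(9) -> b = 0; heap: [0-8 ALLOC][9-26 FREE]
Op 5: c = malloc(3) -> c = 9; heap: [0-8 ALLOC][9-11 ALLOC][12-26 FREE]
Op 6: free(c) -> (freed c); heap: [0-8 ALLOC][9-26 FREE]
Op 7: d = malloc(2) -> d = 9; heap: [0-8 ALLOC][9-10 ALLOC][11-26 FREE]
Op 8: b = realloc(b, 11) -> b = 11; heap: [0-8 FREE][9-10 ALLOC][11-21 ALLOC][22-26 FREE]
free(b): b = 11 -> block [11-21 ALLOC]; mark free, coalesce with adjacent free neighbors -> [0-8 FREE][9-10 ALLOC][11-26 FREE]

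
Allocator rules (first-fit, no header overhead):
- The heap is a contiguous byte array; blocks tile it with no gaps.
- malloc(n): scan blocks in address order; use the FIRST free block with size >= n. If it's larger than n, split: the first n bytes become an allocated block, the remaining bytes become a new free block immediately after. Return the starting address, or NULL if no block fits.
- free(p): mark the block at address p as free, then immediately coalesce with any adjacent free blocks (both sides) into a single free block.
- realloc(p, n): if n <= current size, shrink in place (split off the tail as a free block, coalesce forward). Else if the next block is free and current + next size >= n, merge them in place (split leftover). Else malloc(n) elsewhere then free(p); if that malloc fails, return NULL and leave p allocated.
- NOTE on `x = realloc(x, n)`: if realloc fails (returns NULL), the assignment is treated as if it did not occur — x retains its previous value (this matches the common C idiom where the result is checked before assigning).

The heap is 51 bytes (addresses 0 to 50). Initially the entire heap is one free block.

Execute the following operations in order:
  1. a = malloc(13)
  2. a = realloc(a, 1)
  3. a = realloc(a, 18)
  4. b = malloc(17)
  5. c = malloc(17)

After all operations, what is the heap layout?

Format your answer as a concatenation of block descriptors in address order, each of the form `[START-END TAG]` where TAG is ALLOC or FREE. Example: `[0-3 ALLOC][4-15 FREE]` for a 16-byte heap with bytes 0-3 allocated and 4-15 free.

Op 1: a = malloc(13) -> a = 0; heap: [0-12 ALLOC][13-50 FREE]
Op 2: a = realloc(a, 1) -> a = 0; heap: [0-0 ALLOC][1-50 FREE]
Op 3: a = realloc(a, 18) -> a = 0; heap: [0-17 ALLOC][18-50 FREE]
Op 4: b = malloc(17) -> b = 18; heap: [0-17 ALLOC][18-34 ALLOC][35-50 FREE]
Op 5: c = malloc(17) -> c = NULL; heap: [0-17 ALLOC][18-34 ALLOC][35-50 FREE]

Answer: [0-17 ALLOC][18-34 ALLOC][35-50 FREE]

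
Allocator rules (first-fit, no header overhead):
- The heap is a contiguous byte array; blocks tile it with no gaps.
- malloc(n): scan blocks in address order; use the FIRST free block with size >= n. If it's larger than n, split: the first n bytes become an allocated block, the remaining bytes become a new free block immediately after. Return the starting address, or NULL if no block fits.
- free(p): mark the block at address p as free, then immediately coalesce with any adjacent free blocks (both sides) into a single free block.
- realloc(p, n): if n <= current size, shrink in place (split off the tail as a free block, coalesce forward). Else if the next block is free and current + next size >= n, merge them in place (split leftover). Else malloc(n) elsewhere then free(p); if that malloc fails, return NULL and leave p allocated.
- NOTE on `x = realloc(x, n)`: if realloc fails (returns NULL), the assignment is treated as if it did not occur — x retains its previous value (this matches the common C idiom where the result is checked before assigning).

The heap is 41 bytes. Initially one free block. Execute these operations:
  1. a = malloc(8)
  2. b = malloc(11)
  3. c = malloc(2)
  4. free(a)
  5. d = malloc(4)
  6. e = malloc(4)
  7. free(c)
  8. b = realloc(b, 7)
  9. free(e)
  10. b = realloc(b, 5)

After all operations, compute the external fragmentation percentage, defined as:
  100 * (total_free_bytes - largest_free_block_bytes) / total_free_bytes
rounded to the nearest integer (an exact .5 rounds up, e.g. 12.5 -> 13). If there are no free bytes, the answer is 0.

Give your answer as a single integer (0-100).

Op 1: a = malloc(8) -> a = 0; heap: [0-7 ALLOC][8-40 FREE]
Op 2: b = malloc(11) -> b = 8; heap: [0-7 ALLOC][8-18 ALLOC][19-40 FREE]
Op 3: c = malloc(2) -> c = 19; heap: [0-7 ALLOC][8-18 ALLOC][19-20 ALLOC][21-40 FREE]
Op 4: free(a) -> (freed a); heap: [0-7 FREE][8-18 ALLOC][19-20 ALLOC][21-40 FREE]
Op 5: d = malloc(4) -> d = 0; heap: [0-3 ALLOC][4-7 FREE][8-18 ALLOC][19-20 ALLOC][21-40 FREE]
Op 6: e = malloc(4) -> e = 4; heap: [0-3 ALLOC][4-7 ALLOC][8-18 ALLOC][19-20 ALLOC][21-40 FREE]
Op 7: free(c) -> (freed c); heap: [0-3 ALLOC][4-7 ALLOC][8-18 ALLOC][19-40 FREE]
Op 8: b = realloc(b, 7) -> b = 8; heap: [0-3 ALLOC][4-7 ALLOC][8-14 ALLOC][15-40 FREE]
Op 9: free(e) -> (freed e); heap: [0-3 ALLOC][4-7 FREE][8-14 ALLOC][15-40 FREE]
Op 10: b = realloc(b, 5) -> b = 8; heap: [0-3 ALLOC][4-7 FREE][8-12 ALLOC][13-40 FREE]
Free blocks: [4 28] total_free=32 largest=28 -> 100*(32-28)/32 = 400/32 = 12.5 -> rounds to 13

Answer: 13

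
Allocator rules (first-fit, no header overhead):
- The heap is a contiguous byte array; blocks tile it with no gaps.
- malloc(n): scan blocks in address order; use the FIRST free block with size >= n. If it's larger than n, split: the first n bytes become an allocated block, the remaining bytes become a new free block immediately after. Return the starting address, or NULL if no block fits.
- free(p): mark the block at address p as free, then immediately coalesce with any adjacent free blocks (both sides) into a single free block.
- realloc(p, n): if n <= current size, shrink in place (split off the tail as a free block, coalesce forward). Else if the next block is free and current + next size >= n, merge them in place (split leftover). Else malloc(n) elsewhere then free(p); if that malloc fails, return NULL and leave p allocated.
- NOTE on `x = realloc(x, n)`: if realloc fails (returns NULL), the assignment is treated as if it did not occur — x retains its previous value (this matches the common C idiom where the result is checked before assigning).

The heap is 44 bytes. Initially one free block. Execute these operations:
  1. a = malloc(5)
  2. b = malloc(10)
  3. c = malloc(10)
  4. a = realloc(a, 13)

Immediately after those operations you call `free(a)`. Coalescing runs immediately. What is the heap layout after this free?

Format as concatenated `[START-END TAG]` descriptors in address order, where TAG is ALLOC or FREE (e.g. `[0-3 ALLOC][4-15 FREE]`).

Answer: [0-4 FREE][5-14 ALLOC][15-24 ALLOC][25-43 FREE]

Derivation:
Op 1: a = malloc(5) -> a = 0; heap: [0-4 ALLOC][5-43 FREE]
Op 2: b = malloc(10) -> b = 5; heap: [0-4 ALLOC][5-14 ALLOC][15-43 FREE]
Op 3: c = malloc(10) -> c = 15; heap: [0-4 ALLOC][5-14 ALLOC][15-24 ALLOC][25-43 FREE]
Op 4: a = realloc(a, 13) -> a = 25; heap: [0-4 FREE][5-14 ALLOC][15-24 ALLOC][25-37 ALLOC][38-43 FREE]
free(a): a = 25 -> block [25-37 ALLOC]; mark free, coalesce with adjacent free neighbors -> [0-4 FREE][5-14 ALLOC][15-24 ALLOC][25-43 FREE]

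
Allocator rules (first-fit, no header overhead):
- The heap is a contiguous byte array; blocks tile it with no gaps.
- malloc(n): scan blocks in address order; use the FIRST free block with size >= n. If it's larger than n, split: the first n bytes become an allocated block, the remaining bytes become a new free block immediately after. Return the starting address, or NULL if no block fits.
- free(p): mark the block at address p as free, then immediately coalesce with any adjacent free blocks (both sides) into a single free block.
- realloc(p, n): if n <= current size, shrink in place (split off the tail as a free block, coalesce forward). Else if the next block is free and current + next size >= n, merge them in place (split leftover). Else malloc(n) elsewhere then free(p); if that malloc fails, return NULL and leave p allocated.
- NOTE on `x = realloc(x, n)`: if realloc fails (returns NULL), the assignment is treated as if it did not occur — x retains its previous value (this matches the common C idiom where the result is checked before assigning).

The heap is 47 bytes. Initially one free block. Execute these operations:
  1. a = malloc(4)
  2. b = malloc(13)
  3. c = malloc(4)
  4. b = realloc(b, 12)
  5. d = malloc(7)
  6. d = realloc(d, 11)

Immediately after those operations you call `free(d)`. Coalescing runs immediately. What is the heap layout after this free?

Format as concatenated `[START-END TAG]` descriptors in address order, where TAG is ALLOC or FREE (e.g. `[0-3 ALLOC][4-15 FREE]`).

Answer: [0-3 ALLOC][4-15 ALLOC][16-16 FREE][17-20 ALLOC][21-46 FREE]

Derivation:
Op 1: a = malloc(4) -> a = 0; heap: [0-3 ALLOC][4-46 FREE]
Op 2: b = malloc(13) -> b = 4; heap: [0-3 ALLOC][4-16 ALLOC][17-46 FREE]
Op 3: c = malloc(4) -> c = 17; heap: [0-3 ALLOC][4-16 ALLOC][17-20 ALLOC][21-46 FREE]
Op 4: b = realloc(b, 12) -> b = 4; heap: [0-3 ALLOC][4-15 ALLOC][16-16 FREE][17-20 ALLOC][21-46 FREE]
Op 5: d = malloc(7) -> d = 21; heap: [0-3 ALLOC][4-15 ALLOC][16-16 FREE][17-20 ALLOC][21-27 ALLOC][28-46 FREE]
Op 6: d = realloc(d, 11) -> d = 21; heap: [0-3 ALLOC][4-15 ALLOC][16-16 FREE][17-20 ALLOC][21-31 ALLOC][32-46 FREE]
free(d): d = 21 -> block [21-31 ALLOC]; mark free, coalesce with adjacent free neighbors -> [0-3 ALLOC][4-15 ALLOC][16-16 FREE][17-20 ALLOC][21-46 FREE]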